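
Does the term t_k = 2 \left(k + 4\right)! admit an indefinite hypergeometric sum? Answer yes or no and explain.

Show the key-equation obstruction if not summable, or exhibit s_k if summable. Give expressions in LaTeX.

Ratio r(k) = k + 5.
Factor: A=k + 5; B=1; C=1.
Key eq: (k + 5)·f(k+1) = (1)·f(k) + (1).
From deg A=1, deg B=0, deg C=0: d=-1.
d = -1 < 0 ⇒ no nonzero polynomial f; not summable.

No — negative degree bound, so no certificate f.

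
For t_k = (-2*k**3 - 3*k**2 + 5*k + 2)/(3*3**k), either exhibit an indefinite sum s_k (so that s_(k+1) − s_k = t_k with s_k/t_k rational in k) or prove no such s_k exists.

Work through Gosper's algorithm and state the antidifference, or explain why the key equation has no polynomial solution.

s_k = (k**3 + 3*k**2 + 2*k + 2)/3**k

Step 1: r(k) = (2*k**3 + 9*k**2 + 7*k - 2)/(3*(2*k**3 + 3*k**2 - 5*k - 2)).
Take A(k)=1/3, B(k)=1, C(k)=k**3 + 3*k**2/2 - 5*k/2 - 1.
Solve (1/3)·f(k+1) − (1)·f(k) = k**3 + 3*k**2/2 - 5*k/2 - 1.
From deg A=0, deg B=0, deg C=3: d=3.
Solving with deg f ≤ 3: f(k) = -3*(k**3 + 3*k**2 + 2*k + 2)/2.
Certificate R = B(k−1)f/C = -3*(k**3 + 3*k**2 + 2*k + 2)/(2*k**3 + 3*k**2 - 5*k - 2) gives s_k = (k**3 + 3*k**2 + 2*k + 2)/3**k.
Check: Δs_k = (-2*k**3 - 3*k**2 + 5*k + 2)/(3*3**k). ✓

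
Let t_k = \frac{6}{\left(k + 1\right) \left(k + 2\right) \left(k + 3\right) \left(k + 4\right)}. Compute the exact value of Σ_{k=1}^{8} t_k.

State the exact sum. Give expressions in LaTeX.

Σ = 9/110

r(k) = (k + 1)/(k + 5) after simplifying.
Normal form (A,B,C) = (k + 1, k + 5, 1).
Need (k + 1)·f(k+1) − (k + 4)·f(k) = 1.
d = 3 from the (1,1,0) case.
A polynomial solution: f(k) = k*(k**2 + 6*k + 11)/18.
Certificate R = B(k−1)f/C = k*(k + 4)*(k**2 + 6*k + 11)/18 gives s_k = k*(k**2 + 6*k + 11)/(3*(k + 1)*(k + 2)*(k + 3)).
Check: Δs_k = 6/(k**4 + 10*k**3 + 35*k**2 + 50*k + 24). ✓
Evaluate s at k=9 and k=1: 73/220 and 1/4; difference 9/110.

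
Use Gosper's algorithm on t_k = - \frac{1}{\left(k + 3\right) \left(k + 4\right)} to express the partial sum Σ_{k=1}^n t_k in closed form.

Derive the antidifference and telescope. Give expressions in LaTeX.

r(k) = (k + 3)/(k + 5) after simplifying.
Take A(k)=k + 3, B(k)=k + 5, C(k)=1.
Solve (k + 3)·f(k+1) − (k + 4)·f(k) = 1.
deg f ≤ 1 (via 1,1,0).
Coefficient equations give f(k) = k/3.
So s_k = (B(k−1)f/C)·t_k = (k*(k + 4)/3)·t_k = -k/(3*k + 9).
Check: Δs_k = -1/(k**2 + 7*k + 12). ✓
Σ_(k=1)^n t_k = s_(n+1) − s_(1) = ((-n - 1)/(3*(n + 4))) − (-1/12), i.e. -n/(4*n + 16).

S(n) = - \frac{n}{4 n + 16}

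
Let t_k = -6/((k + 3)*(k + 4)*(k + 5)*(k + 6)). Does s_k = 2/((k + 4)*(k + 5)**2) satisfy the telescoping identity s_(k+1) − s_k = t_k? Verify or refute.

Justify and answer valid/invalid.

Invalid: residual 4*(4*k + 21)/(k**6 + 29*k**5 + 347*k**4 + 2191*k**3 + 7692*k**2 + 14220*k + 10800) ≠ 0.

s_(k+1) = 2/((k + 5)*(k + 6)**2)
s_(k+1) − s_k = 2*(-3*k - 16)/(k**5 + 26*k**4 + 269*k**3 + 1384*k**2 + 3540*k + 3600)
(s_(k+1) − s_k) − t_k = 4*(4*k + 21)/(k**6 + 29*k**5 + 347*k**4 + 2191*k**3 + 7692*k**2 + 14220*k + 10800)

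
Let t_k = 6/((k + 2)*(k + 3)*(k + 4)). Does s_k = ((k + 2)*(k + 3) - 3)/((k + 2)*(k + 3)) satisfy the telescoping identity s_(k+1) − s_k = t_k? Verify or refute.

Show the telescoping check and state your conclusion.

Valid — Δs_k = t_k.

s_(k+1) = ((k + 3)*(k + 4) - 3)/((k + 3)*(k + 4))
s_(k+1) − s_k = 6/(k**3 + 9*k**2 + 26*k + 24)
(s_(k+1) − s_k) − t_k = 0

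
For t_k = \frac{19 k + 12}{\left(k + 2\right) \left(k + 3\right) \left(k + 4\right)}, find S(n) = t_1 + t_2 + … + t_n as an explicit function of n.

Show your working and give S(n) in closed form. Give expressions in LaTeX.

S(n) = \frac{n \left(11 n + 20\right)}{3 \left(n^{2} + 7 n + 12\right)}

Step 1: r(k) = (k + 2)*(19*k + 31)/((k + 5)*(19*k + 12)).
Take A(k)=k + 2, B(k)=k + 5, C(k)=k + 12/19.
Need (k + 2)·f(k+1) − (k + 4)·f(k) = k + 12/19.
Degrees (1,1,1) ⇒ d ≤ 2.
Match coefficients ⇒ f(k) = k*(25*k + 11)/114.
Certificate R = B(k−1)f/C = k*(k + 4)*(25*k + 11)/(6*(19*k + 12)) gives s_k = k*(25*k + 11)/(6*(k + 2)*(k + 3)).
Verify: (19*k + 12)/(k**3 + 9*k**2 + 26*k + 24) matches t_k.
Evaluate: s_(n+1) = (25*n**2 + 61*n + 36)/(6*(n**2 + 7*n + 12)); subtract s_(1) = 1/2 ⇒ S(n) = n*(11*n + 20)/(3*(n**2 + 7*n + 12)).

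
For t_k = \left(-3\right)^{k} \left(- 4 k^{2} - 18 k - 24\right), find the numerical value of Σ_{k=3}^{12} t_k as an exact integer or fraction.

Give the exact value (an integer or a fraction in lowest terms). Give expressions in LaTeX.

Σ = -336401586

Compute t_(k+1)/t_k: get 3*(-2*k**2 - 13*k - 23)/(2*k**2 + 9*k + 12).
Normal form (A,B,C) = (-3, 1, k**2 + 9*k/2 + 6).
Set up (-3)·f(k+1) − (1)·f(k) − (k**2 + 9*k/2 + 6) = 0.
Degrees (0,0,2) ⇒ d ≤ 2.
Coefficient equations give f(k) = -(k**2 + 3*k + 3)/4.
Then R = B(k−1)f/C = -(k**2 + 3*k + 3)/(2*(2*k**2 + 9*k + 12)), so s_k = R(k)·t_k = (-3)**k*(k**2 + 3*k + 3).
Δs = (-3)**k*(-4*k**2 - 18*k - 24), as required.
Σ_(k=3)^(12) t_k = s_(13) − s_(3) = -336402153 − (-567) = -336401586.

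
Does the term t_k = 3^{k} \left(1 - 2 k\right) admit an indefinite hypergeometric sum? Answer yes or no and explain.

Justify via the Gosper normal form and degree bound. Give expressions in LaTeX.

Compute t_(k+1)/t_k: get 3*(2*k + 1)/(2*k - 1).
A = 3, B = 1, C = k - 1/2.
f must satisfy (3)·f(k+1) − (1)·f(k) = k - 1/2.
deg f ≤ 1 (via 0,0,1).
Match coefficients ⇒ f(k) = (k - 2)/2.
So s_k = (B(k−1)f/C)·t_k = ((k - 2)/(2*k - 1))·t_k = 3**k*(2 - k).
Check: Δs_k = 3**k*(1 - 2*k). ✓

Yes. s_k = 3^{k} \left(2 - k\right).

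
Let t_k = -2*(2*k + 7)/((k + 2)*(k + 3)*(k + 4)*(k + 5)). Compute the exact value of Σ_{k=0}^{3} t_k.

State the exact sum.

Σ = -5/24

Step 1: r(k) = (k + 2)*(2*k + 9)/((k + 6)*(2*k + 7)).
So A=k + 2 and B=k + 6, with C=k + 7/2.
f must satisfy (k + 2)·f(k+1) − (k + 5)·f(k) = k + 7/2.
From deg A=1, deg B=1, deg C=1: d=3.
A polynomial solution: f(k) = k*(k + 3)*(k + 6)/16.
R(k) = B(k−1)·f(k)/C(k) = k*(k + 3)*(k + 5)*(k + 6)/(8*(2*k + 7)); s_k = R·t_k = k*(-k - 6)/(4*(k**2 + 6*k + 8)).
s_(k+1) − s_k = 2*(-2*k - 7)/(k**4 + 14*k**3 + 71*k**2 + 154*k + 120) = t_k.
Σ_(k=0)^(3) t_k = s_(4) − s_(0) = -5/24 − (0) = -5/24.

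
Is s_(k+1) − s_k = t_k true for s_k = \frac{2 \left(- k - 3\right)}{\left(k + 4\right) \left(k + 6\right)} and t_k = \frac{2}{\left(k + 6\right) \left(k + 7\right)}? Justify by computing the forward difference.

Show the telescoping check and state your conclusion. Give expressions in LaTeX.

s_(k+1) = 2*(-k - 4)/((k + 5)*(k + 7))
s_(k+1) − s_k = 2*(k**2 + 7*k + 9)/(k**4 + 22*k**3 + 179*k**2 + 638*k + 840)
(s_(k+1) − s_k) − t_k = 2*(-2*k - 11)/(k**4 + 22*k**3 + 179*k**2 + 638*k + 840)

Invalid: residual \frac{2 \left(- 2 k - 11\right)}{k^{4} + 22 k^{3} + 179 k^{2} + 638 k + 840} ≠ 0.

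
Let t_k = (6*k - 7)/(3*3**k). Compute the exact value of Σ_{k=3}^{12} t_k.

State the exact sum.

r(k) = (6*k - 1)/(3*(6*k - 7)) after simplifying.
Factor: A=1/3; B=1; C=k - 7/6.
Need (1/3)·f(k+1) − (1)·f(k) = k - 7/6.
d = 1 from the (0,0,1) case.
Coefficient equations give f(k) = -(3*k - 2)/2.
Then R = B(k−1)f/C = -3*(3*k - 2)/(6*k - 7), so s_k = R(k)·t_k = (2 - 3*k)/3**k.
Verify: (6*k - 7)/(3*3**k) matches t_k.
Sum = s_(13) − s_(3); s_(13) = -37/1594323, s_(3) = -7/27 ⇒ 413306/1594323.

Σ = 413306/1594323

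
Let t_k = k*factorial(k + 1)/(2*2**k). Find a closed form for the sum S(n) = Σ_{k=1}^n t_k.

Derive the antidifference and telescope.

Step 1: r(k) = (k + 1)*(k + 2)/(2*k).
So A=k/2 + 1 and B=1, with C=k.
Key eq: (k/2 + 1)·f(k+1) = (1)·f(k) + (k).
Degrees (1,0,1) ⇒ d ≤ 0.
Solving with deg f ≤ 0: f(k) = 2.
Get s_k = R·t_k = factorial(k + 1)/2**k with R(k) = B(k−1)f(k)/C(k) = 2/k.
Check: Δs_k = k*factorial(k + 1)/(2*2**k). ✓
Evaluate: s_(n+1) = 2**(-n - 1)*factorial(n + 2); subtract s_(1) = 1 ⇒ S(n) = -1 + factorial(n + 2)/(2*2**n).

S(n) = -1 + factorial(n + 2)/(2*2**n)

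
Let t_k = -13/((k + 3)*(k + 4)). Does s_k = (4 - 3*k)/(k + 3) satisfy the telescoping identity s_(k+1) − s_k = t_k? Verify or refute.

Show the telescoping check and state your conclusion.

Valid: the claim telescopes to t_k.

s_(k+1) = (1 - 3*k)/(k + 4)
s_(k+1) − s_k = -13/(k**2 + 7*k + 12)
(s_(k+1) − s_k) − t_k = 0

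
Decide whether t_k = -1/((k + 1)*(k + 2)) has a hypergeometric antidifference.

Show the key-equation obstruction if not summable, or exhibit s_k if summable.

Step 1: r(k) = (k + 1)/(k + 3).
Gosper form: A/B · C(k+1)/C(k) with A=k + 1, B=k + 3, C=1.
f must satisfy (k + 1)·f(k+1) − (k + 2)·f(k) = 1.
From deg A=1, deg B=1, deg C=0: d=1.
Solving with deg f ≤ 1: f(k) = k.
R(k) = B(k−1)·f(k)/C(k) = k*(k + 2); s_k = R·t_k = -k/(k + 1).
Δs = -1/(k**2 + 3*k + 2), as required.

Yes. s_k = -k/(k + 1).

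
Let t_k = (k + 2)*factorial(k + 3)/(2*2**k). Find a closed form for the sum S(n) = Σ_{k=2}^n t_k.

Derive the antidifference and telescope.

Step 1: r(k) = (k + 3)*(k + 4)/(2*(k + 2)).
Factor: A=k/2 + 2; B=1; C=k + 2.
Solve (k/2 + 2)·f(k+1) − (1)·f(k) = k + 2.
Degrees (1,0,1) ⇒ d ≤ 0.
Match coefficients ⇒ f(k) = 2.
Then R = B(k−1)f/C = 2/(k + 2), so s_k = R(k)·t_k = factorial(k + 3)/2**k.
s_(k+1) − s_k = (k + 2)*factorial(k + 3)/(2*2**k) = t_k.
Σ_(k=2)^n t_k = s_(n+1) − s_(2) = (2**(-n - 1)*factorial(n + 4)) − (30), i.e. -30 + factorial(n + 4)/(2*2**n).

S(n) = -30 + factorial(n + 4)/(2*2**n)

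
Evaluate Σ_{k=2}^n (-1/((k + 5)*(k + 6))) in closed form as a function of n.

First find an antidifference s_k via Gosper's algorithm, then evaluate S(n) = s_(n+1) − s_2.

Ratio r(k) = (k + 5)/(k + 7).
Gosper form: A/B · C(k+1)/C(k) with A=k + 5, B=k + 7, C=1.
f must satisfy (k + 5)·f(k+1) − (k + 6)·f(k) = 1.
d = 1 from the (1,1,0) case.
Solve for f: f(k) = k/5 (degree 1 ≤ 1).
R(k) = B(k−1)·f(k)/C(k) = k*(k + 6)/5; s_k = R·t_k = -k/(5*k + 25).
Check: Δs_k = -1/(k**2 + 11*k + 30). ✓
s_(n+1) = (-n - 1)/(5*(n + 6)) and s_(2) = -2/35, so S(n) = (1 - n)/(7*(n + 6)).

S(n) = (1 - n)/(7*(n + 6))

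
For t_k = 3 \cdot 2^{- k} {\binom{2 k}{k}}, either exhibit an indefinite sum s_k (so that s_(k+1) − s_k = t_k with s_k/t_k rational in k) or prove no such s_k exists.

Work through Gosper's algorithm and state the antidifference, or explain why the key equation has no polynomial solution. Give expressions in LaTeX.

The ratio is (2*k + 1)/(k + 1).
So A=2*k + 1 and B=k + 1, with C=1.
Set up (2*k + 1)·f(k+1) − (k)·f(k) − (1) = 0.
Bound: deg f ≤ -1.
Bound -1 < 0, so the key equation has no polynomial solution.

none — t_k is not Gosper-summable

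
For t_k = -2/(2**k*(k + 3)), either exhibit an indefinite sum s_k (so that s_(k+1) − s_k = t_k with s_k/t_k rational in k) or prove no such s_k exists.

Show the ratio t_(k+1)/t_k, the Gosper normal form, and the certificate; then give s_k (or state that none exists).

Step 1: r(k) = (k + 3)/(2*(k + 4)).
Normal form (A,B,C) = (k/2 + 3/2, k + 4, 1).
Key eq: (k/2 + 3/2)·f(k+1) = (k + 3)·f(k) + (1).
From deg A=1, deg B=1, deg C=0: d=-1.
Bound -1 < 0, so the key equation has no polynomial solution.

none — t_k is not Gosper-summable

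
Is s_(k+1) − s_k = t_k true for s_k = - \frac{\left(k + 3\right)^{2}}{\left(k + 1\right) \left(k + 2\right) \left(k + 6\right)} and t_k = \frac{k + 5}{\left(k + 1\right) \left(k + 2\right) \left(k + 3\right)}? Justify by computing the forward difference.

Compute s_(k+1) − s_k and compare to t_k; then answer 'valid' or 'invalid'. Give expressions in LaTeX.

s_(k+1) = -(k + 4)**2/((k + 2)*(k + 3)*(k + 7))
s_(k+1) − s_k = (-(k + 1)*(k + 4)**2*(k + 6) + (k + 3)**3*(k + 7))/((k + 1)*(k + 2)*(k + 3)*(k + 6)*(k + 7))
(s_(k+1) − s_k) − t_k = 3*(-2*k**2 - 17*k - 39)/(k**5 + 19*k**4 + 131*k**3 + 401*k**2 + 540*k + 252)

Invalid: residual \frac{3 \left(- 2 k^{2} - 17 k - 39\right)}{k^{5} + 19 k^{4} + 131 k^{3} + 401 k^{2} + 540 k + 252} ≠ 0.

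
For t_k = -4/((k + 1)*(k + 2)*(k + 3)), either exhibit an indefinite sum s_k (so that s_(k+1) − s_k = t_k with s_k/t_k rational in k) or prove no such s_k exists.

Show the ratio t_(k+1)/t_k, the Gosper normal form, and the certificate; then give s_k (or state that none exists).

Compute t_(k+1)/t_k: get (k + 1)/(k + 4).
Factor: A=k + 1; B=k + 4; C=1.
f must satisfy (k + 1)·f(k+1) − (k + 3)·f(k) = 1.
d = 2 from the (1,1,0) case.
Coefficient equations give f(k) = k*(k + 3)/4.
Then R = B(k−1)f/C = k*(k + 3)**2/4, so s_k = R(k)·t_k = k*(-k - 3)/((k + 1)*(k + 2)).
s_(k+1) − s_k = -4/(k**3 + 6*k**2 + 11*k + 6) = t_k.

s_k = k*(-k - 3)/((k + 1)*(k + 2))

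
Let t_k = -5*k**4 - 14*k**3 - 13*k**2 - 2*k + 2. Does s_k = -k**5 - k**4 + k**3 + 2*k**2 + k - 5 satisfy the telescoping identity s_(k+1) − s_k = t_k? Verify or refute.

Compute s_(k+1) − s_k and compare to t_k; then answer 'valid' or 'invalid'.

s_(k+1) = -k**5 - 6*k**4 - 13*k**3 - 11*k**2 - k - 3
s_(k+1) − s_k = -5*k**4 - 14*k**3 - 13*k**2 - 2*k + 2
(s_(k+1) − s_k) − t_k = 0

valid (s_(k+1) − s_k reduces to t_k)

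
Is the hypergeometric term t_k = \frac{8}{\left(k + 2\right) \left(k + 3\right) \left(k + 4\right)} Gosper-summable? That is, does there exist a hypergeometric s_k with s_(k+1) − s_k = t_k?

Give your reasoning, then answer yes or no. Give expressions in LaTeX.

Yes. s_k = \frac{2 k \left(k + 5\right)}{3 \left(k + 2\right) \left(k + 3\right)}.

r(k) = (k + 2)/(k + 5) after simplifying.
Take A(k)=k + 2, B(k)=k + 5, C(k)=1.
f must satisfy (k + 2)·f(k+1) − (k + 4)·f(k) = 1.
deg f ≤ 2 (via 1,1,0).
Solve for f: f(k) = k*(k + 5)/12 (degree 2 ≤ 2).
Then R = B(k−1)f/C = k*(k + 4)*(k + 5)/12, so s_k = R(k)·t_k = 2*k*(k + 5)/(3*(k + 2)*(k + 3)).
Δs = 8/(k**3 + 9*k**2 + 26*k + 24), as required.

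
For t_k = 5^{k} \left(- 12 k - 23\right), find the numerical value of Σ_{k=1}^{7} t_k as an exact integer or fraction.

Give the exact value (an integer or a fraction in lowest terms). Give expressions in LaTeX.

The ratio is 5*(12*k + 35)/(12*k + 23).
Normal form (A,B,C) = (5, 1, k + 23/12).
Key eq: (5)·f(k+1) = (1)·f(k) + (k + 23/12).
d = 1 from the (0,0,1) case.
Coefficient equations give f(k) = (3*k + 2)/12.
Get s_k = R·t_k = 5**k*(-3*k - 2) with R(k) = B(k−1)f(k)/C(k) = (3*k + 2)/(12*k + 23).
s_(k+1) − s_k = 5**k*(-12*k - 23) = t_k.
Sum = s_(8) − s_(1); s_(8) = -10156250, s_(1) = -25 ⇒ -10156225.

Σ = -10156225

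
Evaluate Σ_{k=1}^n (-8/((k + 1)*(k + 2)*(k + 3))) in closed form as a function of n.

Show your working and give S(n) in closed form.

Compute t_(k+1)/t_k: get (k + 1)/(k + 4).
Gosper form: A/B · C(k+1)/C(k) with A=k + 1, B=k + 4, C=1.
Key eq: (k + 1)·f(k+1) = (k + 3)·f(k) + (1).
Bound: deg f ≤ 2.
Coefficient equations give f(k) = k*(k + 3)/4.
Then R = B(k−1)f/C = k*(k + 3)**2/4, so s_k = R(k)·t_k = 2*k*(-k - 3)/((k + 1)*(k + 2)).
Δs = -8/(k**3 + 6*k**2 + 11*k + 6), as required.
s_(n+1) = 2*(-n**2 - 5*n - 4)/(n**2 + 5*n + 6) and s_(1) = -4/3, so S(n) = 2*n*(-n - 5)/(3*(n**2 + 5*n + 6)).

S(n) = 2*n*(-n - 5)/(3*(n**2 + 5*n + 6))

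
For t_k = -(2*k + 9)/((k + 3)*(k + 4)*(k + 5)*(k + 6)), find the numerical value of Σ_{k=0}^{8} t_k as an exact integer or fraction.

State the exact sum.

Σ = -17/280

Ratio r(k) = (k + 3)*(2*k + 11)/((k + 7)*(2*k + 9)).
A = k + 3, B = k + 7, C = k + 9/2.
Need (k + 3)·f(k+1) − (k + 6)·f(k) = k + 9/2.
Bound: deg f ≤ 3.
Match coefficients ⇒ f(k) = k*(k + 4)*(k + 8)/30.
R(k) = B(k−1)·f(k)/C(k) = k*(k + 4)*(k + 6)*(k + 8)/(15*(2*k + 9)); s_k = R·t_k = k*(-k - 8)/(15*(k**2 + 8*k + 15)).
Δs = (-2*k - 9)/(k**4 + 18*k**3 + 119*k**2 + 342*k + 360), as required.
Evaluate s at k=9 and k=0: -17/280 and 0; difference -17/280.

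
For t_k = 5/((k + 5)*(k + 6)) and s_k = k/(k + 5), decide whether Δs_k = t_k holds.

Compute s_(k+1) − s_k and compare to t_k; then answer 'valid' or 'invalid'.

s_(k+1) = (k + 1)/(k + 6)
s_(k+1) − s_k = 5/(k**2 + 11*k + 30)
(s_(k+1) − s_k) − t_k = 0

valid; difference matches t_k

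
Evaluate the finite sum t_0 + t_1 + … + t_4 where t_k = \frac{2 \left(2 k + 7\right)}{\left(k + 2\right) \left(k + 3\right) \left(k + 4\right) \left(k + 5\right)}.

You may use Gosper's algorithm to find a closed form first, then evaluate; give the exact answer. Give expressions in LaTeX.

Σ = 55/252

The ratio is (k + 2)*(2*k + 9)/((k + 6)*(2*k + 7)).
A = k + 2, B = k + 6, C = k + 7/2.
Key eq: (k + 2)·f(k+1) = (k + 5)·f(k) + (k + 7/2).
d = 3 from the (1,1,1) case.
Coefficient equations give f(k) = k*(k + 3)*(k + 6)/16.
Then R = B(k−1)f/C = k*(k + 3)*(k + 5)*(k + 6)/(8*(2*k + 7)), so s_k = R(k)·t_k = k*(k + 6)/(4*(k**2 + 6*k + 8)).
Verify: 2*(2*k + 7)/(k**4 + 14*k**3 + 71*k**2 + 154*k + 120) matches t_k.
Telescoping: Σ = s_(5) − s_(0) = 55/252 − (0) = 55/252.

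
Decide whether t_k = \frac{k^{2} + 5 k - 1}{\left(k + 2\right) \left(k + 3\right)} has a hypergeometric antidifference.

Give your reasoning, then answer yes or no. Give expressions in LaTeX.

Yes. s_k = \frac{k \left(2 k - 3\right)}{2 \left(k + 2\right)}.

Compute t_(k+1)/t_k: get (k + 2)*(5*k + (k + 1)**2 + 4)/((k + 4)*(k**2 + 5*k - 1)).
Take A(k)=k + 2, B(k)=k + 4, C(k)=k**2 + 5*k - 1.
Solve (k + 2)·f(k+1) − (k + 3)·f(k) = k**2 + 5*k - 1.
From deg A=1, deg B=1, deg C=2: d=2.
A polynomial solution: f(k) = k*(2*k - 3)/2.
Then R = B(k−1)f/C = k*(k + 3)*(2*k - 3)/(2*(k**2 + 5*k - 1)), so s_k = R(k)·t_k = k*(2*k - 3)/(2*(k + 2)).
Verify: (k**2 + 5*k - 1)/(k**2 + 5*k + 6) matches t_k.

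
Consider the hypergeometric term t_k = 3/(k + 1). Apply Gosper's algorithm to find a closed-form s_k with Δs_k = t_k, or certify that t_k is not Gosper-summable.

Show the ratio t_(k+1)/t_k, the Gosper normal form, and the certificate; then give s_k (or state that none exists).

t_(k+1)/t_k = (k + 1)/(k + 2).
Factor: A=k + 1; B=k + 2; C=1.
Key eq: (k + 1)·f(k+1) = (k + 1)·f(k) + (1).
Bound: deg f ≤ 0.
f = c0 ⇒ A·f(k+1) − B(k−1)·f(k) − C = -1. The system {-1 = 0} is inconsistent; no antidifference.

none — t_k is not Gosper-summable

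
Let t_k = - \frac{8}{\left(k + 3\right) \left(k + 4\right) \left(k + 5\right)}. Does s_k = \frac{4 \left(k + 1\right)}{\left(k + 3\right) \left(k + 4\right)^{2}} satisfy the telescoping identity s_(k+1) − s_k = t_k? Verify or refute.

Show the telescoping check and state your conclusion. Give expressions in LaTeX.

s_(k+1) = 4*(k + 2)/((k + 4)*(k + 5)**2)
s_(k+1) − s_k = 4*(-2*k**2 - 9*k - 1)/(k**5 + 21*k**4 + 175*k**3 + 723*k**2 + 1480*k + 1200)
(s_(k+1) − s_k) − t_k = 12*(3*k + 13)/(k**5 + 21*k**4 + 175*k**3 + 723*k**2 + 1480*k + 1200)

Invalid: residual \frac{12 \left(3 k + 13\right)}{k^{5} + 21 k^{4} + 175 k^{3} + 723 k^{2} + 1480 k + 1200} ≠ 0.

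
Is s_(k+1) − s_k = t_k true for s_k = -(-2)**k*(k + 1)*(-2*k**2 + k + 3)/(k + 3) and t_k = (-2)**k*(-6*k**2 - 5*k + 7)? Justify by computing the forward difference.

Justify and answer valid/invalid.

s_(k+1) = 2*(-2)**k*(k + 2)*(k - 2*(k + 1)**2 + 4)/(k + 4)
s_(k+1) − s_k = (-2)**k*(-6*k**4 - 35*k**3 - 50*k**2 + 3*k + 36)/(k**2 + 7*k + 12)
(s_(k+1) − s_k) − t_k = (-2)**(k + 1)*(-6*k**3 - 25*k**2 - 7*k + 24)/(k**2 + 7*k + 12)

Invalid: residual (-2)**(k + 1)*(-6*k**3 - 25*k**2 - 7*k + 24)/(k**2 + 7*k + 12) ≠ 0.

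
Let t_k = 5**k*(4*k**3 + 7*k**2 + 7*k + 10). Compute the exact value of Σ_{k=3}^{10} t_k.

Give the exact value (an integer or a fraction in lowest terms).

Σ = 54785154000

r(k) = 5*(4*k**3 + 19*k**2 + 33*k + 28)/(4*k**3 + 7*k**2 + 7*k + 10) after simplifying.
Gosper form: A/B · C(k+1)/C(k) with A=5, B=1, C=k**3 + 7*k**2/4 + 7*k/4 + 5/2.
Solve (5)·f(k+1) − (1)·f(k) = k**3 + 7*k**2/4 + 7*k/4 + 5/2.
deg f ≤ 3 (via 0,0,3).
Solving with deg f ≤ 3: f(k) = k*(k**2 - 2*k + 3)/4.
Certificate R = B(k−1)f/C = k*(k**2 - 2*k + 3)/(4*k**3 + 7*k**2 + 7*k + 10) gives s_k = 5**k*k*(k**2 - 2*k + 3).
s_(k+1) − s_k = 5**k*(4*k**3 + 7*k**2 + 7*k + 10) = t_k.
Evaluate s at k=11 and k=3: 54785156250 and 2250; difference 54785154000.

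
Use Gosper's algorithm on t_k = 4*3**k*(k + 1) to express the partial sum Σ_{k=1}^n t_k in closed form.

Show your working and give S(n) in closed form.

Compute t_(k+1)/t_k: get 3*(k + 2)/(k + 1).
Take A(k)=3, B(k)=1, C(k)=k + 1.
Key eq: (3)·f(k+1) = (1)·f(k) + (k + 1).
Degrees (0,0,1) ⇒ d ≤ 1.
Coefficient equations give f(k) = (2*k - 1)/4.
Certificate R = B(k−1)f/C = (2*k - 1)/(4*(k + 1)) gives s_k = 3**k*(2*k - 1).
Check: Δs_k = 4*3**k*(k + 1). ✓
s_(n+1) = 3**(n + 1)*(2*n + 1) and s_(1) = 3, so S(n) = 6*3**n*n + 3*3**n - 3.

S(n) = 6*3**n*n + 3*3**n - 3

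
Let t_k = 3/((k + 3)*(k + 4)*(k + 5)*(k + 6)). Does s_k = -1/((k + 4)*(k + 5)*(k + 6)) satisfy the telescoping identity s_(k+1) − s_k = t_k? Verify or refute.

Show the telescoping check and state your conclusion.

s_(k+1) = -1/((k + 5)*(k + 6)*(k + 7))
s_(k+1) − s_k = 3/((k + 4)*(k + 5)*(k + 6)*(k + 7))
(s_(k+1) − s_k) − t_k = -12/((k + 3)*(k + 4)*(k + 5)*(k + 6)*(k + 7))

Invalid: residual -12/(k**5 + 25*k**4 + 245*k**3 + 1175*k**2 + 2754*k + 2520) ≠ 0.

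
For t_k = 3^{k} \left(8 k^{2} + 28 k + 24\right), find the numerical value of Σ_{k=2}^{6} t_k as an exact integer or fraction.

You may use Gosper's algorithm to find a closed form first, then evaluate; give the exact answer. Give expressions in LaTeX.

Step 1: r(k) = 3*(2*k**2 + 11*k + 15)/(2*k**2 + 7*k + 6).
Gosper form: A/B · C(k+1)/C(k) with A=3, B=1, C=k**2 + 7*k/2 + 3.
Solve (3)·f(k+1) − (1)·f(k) = k**2 + 7*k/2 + 3.
d = 2 from the (0,0,2) case.
Match coefficients ⇒ f(k) = (4*k**2 + 2*k + 3)/8.
R(k) = B(k−1)·f(k)/C(k) = (4*k**2 + 2*k + 3)/(4*(k + 2)*(2*k + 3)); s_k = R·t_k = 3**k*(4*k**2 + 2*k + 3).
s_(k+1) − s_k = 3**k*(8*k**2 + 28*k + 24) = t_k.
Telescoping: Σ = s_(7) − s_(2) = 465831 − (207) = 465624.

Σ = 465624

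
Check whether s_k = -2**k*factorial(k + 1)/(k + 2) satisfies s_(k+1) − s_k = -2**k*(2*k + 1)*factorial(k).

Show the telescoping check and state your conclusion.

Invalid: residual 2**k*(2*k**2 + 5*k + 1)*factorial(k)/((k + 2)*(k + 3)) ≠ 0.

s_(k+1) = -2**(k + 1)*factorial(k + 2)/(k + 3)
s_(k+1) − s_k = -2**k*(k + 1)*(2*k + 5)*factorial(k + 1)/((k + 2)*(k + 3))
(s_(k+1) − s_k) − t_k = 2**k*(2*k**2 + 5*k + 1)*factorial(k)/((k + 2)*(k + 3))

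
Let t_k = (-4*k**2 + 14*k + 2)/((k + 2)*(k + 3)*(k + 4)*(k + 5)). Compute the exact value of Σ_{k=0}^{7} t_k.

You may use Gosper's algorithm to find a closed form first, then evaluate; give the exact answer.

Step 1: r(k) = (k + 2)*(7*k - 2*(k + 1)**2 + 8)/((k + 6)*(-2*k**2 + 7*k + 1)).
Take A(k)=k + 2, B(k)=k + 6, C(k)=k**2 - 7*k/2 - 1/2.
Solve (k + 2)·f(k+1) − (k + 5)·f(k) = k**2 - 7*k/2 - 1/2.
d = 3 from the (1,1,2) case.
Solve for f: f(k) = k*(k**2 - 15*k + 8)/24 (degree 3 ≤ 3).
Then R = B(k−1)f/C = k*(k + 5)*(k**2 - 15*k + 8)/(12*(2*k**2 - 7*k - 1)), so s_k = R(k)·t_k = -k*(k**2 - 15*k + 8)/(6*(k + 2)*(k + 3)*(k + 4)).
Verify: 2*(-2*k**2 + 7*k + 1)/(k**4 + 14*k**3 + 71*k**2 + 154*k + 120) matches t_k.
Telescoping: Σ = s_(8) − s_(0) = 8/165 − (0) = 8/165.

Σ = 8/165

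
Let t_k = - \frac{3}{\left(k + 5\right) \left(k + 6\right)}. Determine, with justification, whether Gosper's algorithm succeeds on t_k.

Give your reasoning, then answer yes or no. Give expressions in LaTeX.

Yes. s_k = - \frac{3 k}{5 k + 25}.

r(k) = (k + 5)/(k + 7) after simplifying.
Take A(k)=k + 5, B(k)=k + 7, C(k)=1.
Need (k + 5)·f(k+1) − (k + 6)·f(k) = 1.
deg f ≤ 1 (via 1,1,0).
A polynomial solution: f(k) = k/5.
Then R = B(k−1)f/C = k*(k + 6)/5, so s_k = R(k)·t_k = -3*k/(5*k + 25).
s_(k+1) − s_k = -3/(k**2 + 11*k + 30) = t_k.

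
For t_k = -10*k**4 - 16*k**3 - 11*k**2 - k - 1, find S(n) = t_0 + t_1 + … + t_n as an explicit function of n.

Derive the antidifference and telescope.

S(n) = -2*n**5 - 9*n**4 - 15*n**3 - 10*n**2 - 3*n - 1

Step 1: r(k) = (10*k**4 + 56*k**3 + 119*k**2 + 111*k + 39)/(10*k**4 + 16*k**3 + 11*k**2 + k + 1).
Normal form (A,B,C) = (1, 1, k**4 + 8*k**3/5 + 11*k**2/10 + k/10 + 1/10).
Set up (1)·f(k+1) − (1)·f(k) − (k**4 + 8*k**3/5 + 11*k**2/10 + k/10 + 1/10) = 0.
d = 5 from the (0,0,4) case.
Solve for f: f(k) = k*(2*k**4 - k**3 - k**2 - k + 2)/10 (degree 5 ≤ 5).
So s_k = (B(k−1)f/C)·t_k = (k*(2*k**4 - k**3 - k**2 - k + 2)/(10*k**4 + 16*k**3 + 11*k**2 + k + 1))·t_k = k*(-2*k**4 + k**3 + k**2 + k - 2).
Check: Δs_k = -10*k**4 - 16*k**3 - 11*k**2 - k - 1. ✓
Evaluate: s_(n+1) = -2*n**5 - 9*n**4 - 15*n**3 - 10*n**2 - 3*n - 1; subtract s_(0) = 0 ⇒ S(n) = -2*n**5 - 9*n**4 - 15*n**3 - 10*n**2 - 3*n - 1.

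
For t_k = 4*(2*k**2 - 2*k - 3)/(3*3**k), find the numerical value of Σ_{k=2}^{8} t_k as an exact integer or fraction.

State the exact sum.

r(k) = (2*k**2 + 2*k - 3)/(3*(2*k**2 - 2*k - 3)) after simplifying.
Gosper form: A/B · C(k+1)/C(k) with A=1/3, B=1, C=k**2 - k - 3/2.
Need (1/3)·f(k+1) − (1)·f(k) = k**2 - k - 3/2.
Bound: deg f ≤ 2.
Solving with deg f ≤ 2: f(k) = -3*(k - 1)*(k + 1)/2.
So s_k = (B(k−1)f/C)·t_k = (-3*(k - 1)*(k + 1)/(2*k**2 - 2*k - 3))·t_k = 4*(1 - k**2)/3**k.
Check: Δs_k = 4*(2*k**2 - 2*k - 3)/(3*3**k). ✓
Telescoping: Σ = s_(9) − s_(2) = -320/19683 − (-4/3) = 25924/19683.

Σ = 25924/19683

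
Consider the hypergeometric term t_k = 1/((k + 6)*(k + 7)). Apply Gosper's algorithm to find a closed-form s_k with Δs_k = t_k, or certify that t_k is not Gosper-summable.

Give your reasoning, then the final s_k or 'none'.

s_k = k/(6*(k + 6))

Ratio r(k) = (k + 6)/(k + 8).
A = k + 6, B = k + 8, C = 1.
Set up (k + 6)·f(k+1) − (k + 7)·f(k) − (1) = 0.
d = 1 from the (1,1,0) case.
Solving with deg f ≤ 1: f(k) = k/6.
Get s_k = R·t_k = k/(6*(k + 6)) with R(k) = B(k−1)f(k)/C(k) = k*(k + 7)/6.
Verify: 1/(k**2 + 13*k + 42) matches t_k.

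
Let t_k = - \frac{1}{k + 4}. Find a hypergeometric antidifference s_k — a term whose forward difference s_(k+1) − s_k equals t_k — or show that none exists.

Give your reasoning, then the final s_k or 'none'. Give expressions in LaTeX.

not Gosper-summable; s_k does not exist

Step 1: r(k) = (k + 4)/(k + 5).
Gosper form: A/B · C(k+1)/C(k) with A=k + 4, B=k + 5, C=1.
Need (k + 4)·f(k+1) − (k + 4)·f(k) = 1.
deg f ≤ 0 (via 1,1,0).
f = c0 ⇒ A·f(k+1) − B(k−1)·f(k) − C = -1. The system {-1 = 0} is inconsistent; no antidifference.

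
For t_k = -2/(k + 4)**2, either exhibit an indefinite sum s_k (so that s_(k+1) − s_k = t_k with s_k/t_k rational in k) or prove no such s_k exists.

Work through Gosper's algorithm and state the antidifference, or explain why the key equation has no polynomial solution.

none (Gosper's algorithm certifies no s_k)

The ratio is (k + 4)**2/(k + 5)**2.
Take A(k)=k**2 + 8*k + 16, B(k)=k**2 + 10*k + 25, C(k)=1.
f must satisfy (k**2 + 8*k + 16)·f(k+1) − (k**2 + 8*k + 16)·f(k) = 1.
deg f ≤ 0 (via 2,2,0).
Write f(k) = c0. Then LHS − RHS = -1, requiring -1 = 0: contradictory. No certificate.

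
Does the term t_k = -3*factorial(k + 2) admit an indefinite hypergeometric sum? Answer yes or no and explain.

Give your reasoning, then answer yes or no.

No. Not Gosper-summable.

Ratio r(k) = k + 3.
Gosper form: A/B · C(k+1)/C(k) with A=k + 3, B=1, C=1.
Set up (k + 3)·f(k+1) − (1)·f(k) − (1) = 0.
From deg A=1, deg B=0, deg C=0: d=-1.
Negative degree bound (-1): no f exists, t_k not Gosper-summable.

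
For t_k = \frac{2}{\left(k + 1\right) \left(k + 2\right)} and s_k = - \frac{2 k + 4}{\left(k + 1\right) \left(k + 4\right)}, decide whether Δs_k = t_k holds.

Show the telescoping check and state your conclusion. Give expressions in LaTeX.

s_(k+1) = 2*(-k - 3)/((k + 2)*(k + 5))
s_(k+1) − s_k = 2*(k**2 + 5*k + 8)/(k**4 + 12*k**3 + 49*k**2 + 78*k + 40)
(s_(k+1) − s_k) − t_k = 8*(-k - 3)/(k**4 + 12*k**3 + 49*k**2 + 78*k + 40)

Invalid: residual \frac{8 \left(- k - 3\right)}{k^{4} + 12 k^{3} + 49 k^{2} + 78 k + 40} ≠ 0.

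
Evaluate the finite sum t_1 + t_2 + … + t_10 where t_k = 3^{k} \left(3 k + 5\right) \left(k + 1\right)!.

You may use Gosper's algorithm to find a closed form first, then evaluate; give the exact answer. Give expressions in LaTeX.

Σ = 84853696435194

r(k) = 3*(k + 2)*(3*k + 8)/(3*k + 5) after simplifying.
Normal form (A,B,C) = (3*k + 6, 1, k + 5/3).
Key eq: (3*k + 6)·f(k+1) = (1)·f(k) + (k + 5/3).
Degrees (1,0,1) ⇒ d ≤ 0.
Solve for f: f(k) = 1/3 (degree 0 ≤ 0).
Then R = B(k−1)f/C = 1/(3*k + 5), so s_k = R(k)·t_k = 3**k*factorial(k + 1).
s_(k+1) − s_k = 3**k*(3*k + 5)*factorial(k + 1) = t_k.
Σ_(k=1)^(10) t_k = s_(11) − s_(1) = 84853696435200 − (6) = 84853696435194.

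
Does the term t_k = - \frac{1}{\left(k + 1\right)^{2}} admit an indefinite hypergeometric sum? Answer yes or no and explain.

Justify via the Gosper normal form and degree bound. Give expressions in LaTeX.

No — the linear system for f has no solution.

Step 1: r(k) = (k + 1)**2/(k + 2)**2.
A = k**2 + 2*k + 1, B = k**2 + 4*k + 4, C = 1.
Key eq: (k**2 + 2*k + 1)·f(k+1) = (k**2 + 2*k + 1)·f(k) + (1).
Bound: deg f ≤ 0.
Generic f = c0 gives residual -1; -1 = 0 cannot hold, so t_k is not Gosper-summable.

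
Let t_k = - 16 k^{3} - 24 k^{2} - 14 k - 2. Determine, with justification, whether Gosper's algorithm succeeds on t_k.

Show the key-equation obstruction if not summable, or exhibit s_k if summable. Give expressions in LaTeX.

The ratio is (8*k**3 + 36*k**2 + 55*k + 28)/(8*k**3 + 12*k**2 + 7*k + 1).
Normal form (A,B,C) = (1, 1, k**3 + 3*k**2/2 + 7*k/8 + 1/8).
Set up (1)·f(k+1) − (1)·f(k) − (k**3 + 3*k**2/2 + 7*k/8 + 1/8) = 0.
From deg A=0, deg B=0, deg C=3: d=4.
Solve for f: f(k) = k*(4*k**3 - k - 1)/16 (degree 4 ≤ 4).
Get s_k = R·t_k = k*(-4*k**3 + k + 1) with R(k) = B(k−1)f(k)/C(k) = k*(4*k**3 - k - 1)/(2*(8*k**3 + 12*k**2 + 7*k + 1)).
Check: Δs_k = -16*k**3 - 24*k**2 - 14*k - 2. ✓

Yes. s_k = k \left(- 4 k^{3} + k + 1\right).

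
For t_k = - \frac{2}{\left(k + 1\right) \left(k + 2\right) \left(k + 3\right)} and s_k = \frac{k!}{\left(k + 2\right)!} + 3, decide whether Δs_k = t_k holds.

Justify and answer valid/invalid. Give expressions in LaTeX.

valid; difference matches t_k

s_(k+1) = (3*k**2 + 15*k + 19)/((k + 2)*(k + 3))
s_(k+1) − s_k = -2/((k + 1)*(k + 2)*(k + 3))
(s_(k+1) − s_k) − t_k = 0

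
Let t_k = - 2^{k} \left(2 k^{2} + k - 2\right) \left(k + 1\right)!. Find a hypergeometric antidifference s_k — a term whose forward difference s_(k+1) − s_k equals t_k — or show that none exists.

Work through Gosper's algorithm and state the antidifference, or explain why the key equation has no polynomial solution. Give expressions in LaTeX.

Step 1: r(k) = 2*(k + 2)*(k + 2*(k + 1)**2 - 1)/(2*k**2 + k - 2).
Take A(k)=2*k + 4, B(k)=1, C(k)=k**2 + k/2 - 1.
Key eq: (2*k + 4)·f(k+1) = (1)·f(k) + (k**2 + k/2 - 1).
From deg A=1, deg B=0, deg C=2: d=1.
Solve for f: f(k) = (k - 2)/2 (degree 1 ≤ 1).
R(k) = B(k−1)·f(k)/C(k) = (k - 2)/(2*k**2 + k - 2); s_k = R·t_k = -2**k*(k - 2)*factorial(k + 1).
Δs = -2**k*(2*k**2 + k - 2)*factorial(k + 1), as required.

s_k = - 2^{k} \left(k - 2\right) \left(k + 1\right)!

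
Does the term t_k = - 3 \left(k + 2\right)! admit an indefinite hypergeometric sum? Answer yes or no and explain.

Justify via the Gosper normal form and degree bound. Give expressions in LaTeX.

Step 1: r(k) = k + 3.
A = k + 3, B = 1, C = 1.
Solve (k + 3)·f(k+1) − (1)·f(k) = 1.
Degrees (1,0,0) ⇒ d ≤ -1.
Bound -1 < 0, so the key equation has no polynomial solution.

No — key equation has no polynomial f.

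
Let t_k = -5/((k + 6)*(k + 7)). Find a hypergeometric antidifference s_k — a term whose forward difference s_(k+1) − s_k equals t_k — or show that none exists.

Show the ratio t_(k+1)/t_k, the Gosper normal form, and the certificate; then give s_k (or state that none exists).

The ratio is (k + 6)/(k + 8).
Gosper form: A/B · C(k+1)/C(k) with A=k + 6, B=k + 8, C=1.
Key eq: (k + 6)·f(k+1) = (k + 7)·f(k) + (1).
d = 1 from the (1,1,0) case.
Solving with deg f ≤ 1: f(k) = k/6.
R(k) = B(k−1)·f(k)/C(k) = k*(k + 7)/6; s_k = R·t_k = -5*k/(6*k + 36).
Δs = -5/(k**2 + 13*k + 42), as required.

s_k = -5*k/(6*k + 36)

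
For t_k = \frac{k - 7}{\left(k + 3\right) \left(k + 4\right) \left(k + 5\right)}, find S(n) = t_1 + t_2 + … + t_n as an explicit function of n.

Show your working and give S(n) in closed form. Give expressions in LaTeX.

S(n) = \frac{n \left(- n - 29\right)}{20 \left(n^{2} + 9 n + 20\right)}

Step 1: r(k) = (k - 6)*(k + 3)/((k - 7)*(k + 6)).
A = k + 3, B = k + 6, C = k - 7.
f must satisfy (k + 3)·f(k+1) − (k + 5)·f(k) = k - 7.
Bound: deg f ≤ 2.
Solve for f: f(k) = -k*(k + 13)/6 (degree 2 ≤ 2).
Certificate R = B(k−1)f/C = -k*(k + 5)*(k + 13)/(6*(k - 7)) gives s_k = k*(-k - 13)/(6*(k + 3)*(k + 4)).
Verify: (k - 7)/(k**3 + 12*k**2 + 47*k + 60) matches t_k.
Telescope: S(n) = s_(n+1) − s_(1) = (-n**2 - 15*n - 14)/(6*(n**2 + 9*n + 20)) − (-7/60) = n*(-n - 29)/(20*(n**2 + 9*n + 20)).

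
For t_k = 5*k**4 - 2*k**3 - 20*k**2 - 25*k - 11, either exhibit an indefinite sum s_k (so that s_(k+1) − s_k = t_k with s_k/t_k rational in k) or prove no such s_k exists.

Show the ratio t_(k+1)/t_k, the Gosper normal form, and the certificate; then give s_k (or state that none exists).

s_k = k*(k**4 - 3*k**3 - 4*k**2 - 3*k - 2)

Compute t_(k+1)/t_k: get (5*k**4 + 18*k**3 + 4*k**2 - 51*k - 53)/(5*k**4 - 2*k**3 - 20*k**2 - 25*k - 11).
Normal form (A,B,C) = (1, 1, k**4 - 2*k**3/5 - 4*k**2 - 5*k - 11/5).
Need (1)·f(k+1) − (1)·f(k) = k**4 - 2*k**3/5 - 4*k**2 - 5*k - 11/5.
deg f ≤ 5 (via 0,0,4).
Solve for f: f(k) = k*(k**4 - 3*k**3 - 4*k**2 - 3*k - 2)/5 (degree 5 ≤ 5).
Then R = B(k−1)f/C = k*(k**4 - 3*k**3 - 4*k**2 - 3*k - 2)/(5*k**4 - 2*k**3 - 20*k**2 - 25*k - 11), so s_k = R(k)·t_k = k*(k**4 - 3*k**3 - 4*k**2 - 3*k - 2).
s_(k+1) − s_k = 5*k**4 - 2*k**3 - 20*k**2 - 25*k - 11 = t_k.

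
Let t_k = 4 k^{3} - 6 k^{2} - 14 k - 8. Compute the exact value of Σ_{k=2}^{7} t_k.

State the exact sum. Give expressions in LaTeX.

Σ = 1872

Ratio r(k) = (2*k**3 + 3*k**2 - 7*k - 12)/(2*k**3 - 3*k**2 - 7*k - 4).
So A=1 and B=1, with C=k**3 - 3*k**2/2 - 7*k/2 - 2.
f must satisfy (1)·f(k+1) − (1)·f(k) = k**3 - 3*k**2/2 - 7*k/2 - 2.
From deg A=0, deg B=0, deg C=3: d=4.
Match coefficients ⇒ f(k) = k*(k**3 - 4*k**2 - 3*k - 2)/4.
R(k) = B(k−1)·f(k)/C(k) = k*(k**3 - 4*k**2 - 3*k - 2)/(2*(2*k**3 - 3*k**2 - 7*k - 4)); s_k = R·t_k = k*(k**3 - 4*k**2 - 3*k - 2).
Δs = 4*k**3 - 6*k**2 - 14*k - 8, as required.
Telescoping: Σ = s_(8) − s_(2) = 1840 − (-32) = 1872.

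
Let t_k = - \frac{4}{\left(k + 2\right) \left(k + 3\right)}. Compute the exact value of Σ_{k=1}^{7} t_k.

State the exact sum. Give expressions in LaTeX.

Σ = -14/15

Step 1: r(k) = (k + 2)/(k + 4).
Gosper form: A/B · C(k+1)/C(k) with A=k + 2, B=k + 4, C=1.
Key eq: (k + 2)·f(k+1) = (k + 3)·f(k) + (1).
deg f ≤ 1 (via 1,1,0).
Coefficient equations give f(k) = k/2.
So s_k = (B(k−1)f/C)·t_k = (k*(k + 3)/2)·t_k = -2*k/(k + 2).
Verify: -4/(k**2 + 5*k + 6) matches t_k.
Telescoping: Σ = s_(8) − s_(1) = -8/5 − (-2/3) = -14/15.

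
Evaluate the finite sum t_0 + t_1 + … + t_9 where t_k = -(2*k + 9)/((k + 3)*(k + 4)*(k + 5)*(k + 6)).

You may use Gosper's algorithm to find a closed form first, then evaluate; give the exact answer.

The ratio is (k + 3)*(2*k + 11)/((k + 7)*(2*k + 9)).
Factor: A=k + 3; B=k + 7; C=k + 9/2.
f must satisfy (k + 3)·f(k+1) − (k + 6)·f(k) = k + 9/2.
d = 3 from the (1,1,1) case.
A polynomial solution: f(k) = k*(k + 4)*(k + 8)/30.
Certificate R = B(k−1)f/C = k*(k + 4)*(k + 6)*(k + 8)/(15*(2*k + 9)) gives s_k = k*(-k - 8)/(15*(k**2 + 8*k + 15)).
Δs = (-2*k - 9)/(k**4 + 18*k**3 + 119*k**2 + 342*k + 360), as required.
Σ_(k=0)^(9) t_k = s_(10) − s_(0) = -4/65 − (0) = -4/65.

Σ = -4/65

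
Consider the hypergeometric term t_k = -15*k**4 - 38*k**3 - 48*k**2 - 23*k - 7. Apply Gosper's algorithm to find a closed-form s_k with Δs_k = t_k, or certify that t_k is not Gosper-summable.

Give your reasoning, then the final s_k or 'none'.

s_k = k*(-3*k**4 - 2*k**3 - 2*k**2 + 3*k - 3)

Ratio r(k) = (15*k**4 + 98*k**3 + 252*k**2 + 293*k + 131)/(15*k**4 + 38*k**3 + 48*k**2 + 23*k + 7).
Normal form (A,B,C) = (1, 1, k**4 + 38*k**3/15 + 16*k**2/5 + 23*k/15 + 7/15).
Key eq: (1)·f(k+1) = (1)·f(k) + (k**4 + 38*k**3/15 + 16*k**2/5 + 23*k/15 + 7/15).
From deg A=0, deg B=0, deg C=4: d=5.
Solve for f: f(k) = k*(3*k**4 + 2*k**3 + 2*k**2 - 3*k + 3)/15 (degree 5 ≤ 5).
R(k) = B(k−1)·f(k)/C(k) = k*(3*k**4 + 2*k**3 + 2*k**2 - 3*k + 3)/(15*k**4 + 38*k**3 + 48*k**2 + 23*k + 7); s_k = R·t_k = k*(-3*k**4 - 2*k**3 - 2*k**2 + 3*k - 3).
Δs = -15*k**4 - 38*k**3 - 48*k**2 - 23*k - 7, as required.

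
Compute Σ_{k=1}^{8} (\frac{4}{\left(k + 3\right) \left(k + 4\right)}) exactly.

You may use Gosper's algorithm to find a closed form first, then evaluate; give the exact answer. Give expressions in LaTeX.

Σ = 2/3

r(k) = (k + 3)/(k + 5) after simplifying.
Factor: A=k + 3; B=k + 5; C=1.
Solve (k + 3)·f(k+1) − (k + 4)·f(k) = 1.
From deg A=1, deg B=1, deg C=0: d=1.
Match coefficients ⇒ f(k) = k/3.
R(k) = B(k−1)·f(k)/C(k) = k*(k + 4)/3; s_k = R·t_k = 4*k/(3*(k + 3)).
Verify: 4/(k**2 + 7*k + 12) matches t_k.
Σ_(k=1)^(8) t_k = s_(9) − s_(1) = 1 − (1/3) = 2/3.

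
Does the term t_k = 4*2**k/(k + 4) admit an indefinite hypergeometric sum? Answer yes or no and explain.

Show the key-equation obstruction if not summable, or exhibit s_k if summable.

No. Not Gosper-summable.

Compute t_(k+1)/t_k: get 2*(k + 4)/(k + 5).
Take A(k)=2*k + 8, B(k)=k + 5, C(k)=1.
Need (2*k + 8)·f(k+1) − (k + 4)·f(k) = 1.
Bound: deg f ≤ -1.
d = -1 < 0 ⇒ no nonzero polynomial f; not summable.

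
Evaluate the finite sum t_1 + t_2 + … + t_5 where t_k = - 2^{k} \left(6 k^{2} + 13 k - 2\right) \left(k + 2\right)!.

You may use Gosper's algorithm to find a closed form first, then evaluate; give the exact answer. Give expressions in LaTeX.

r(k) = 2*(6*k**3 + 43*k**2 + 92*k + 51)/(6*k**2 + 13*k - 2) after simplifying.
Factor: A=2*k + 6; B=1; C=k**2 + 13*k/6 - 1/3.
f must satisfy (2*k + 6)·f(k+1) − (1)·f(k) = k**2 + 13*k/6 - 1/3.
d = 1 from the (1,0,2) case.
Coefficient equations give f(k) = (3*k - 4)/6.
Certificate R = B(k−1)f/C = (3*k - 4)/(6*k**2 + 13*k - 2) gives s_k = -2**k*(3*k - 4)*factorial(k + 2).
s_(k+1) − s_k = -2**k*(6*k**2 + 13*k - 2)*factorial(k + 2) = t_k.
Evaluate s at k=6 and k=1: -36126720 and 12; difference -36126732.

Σ = -36126732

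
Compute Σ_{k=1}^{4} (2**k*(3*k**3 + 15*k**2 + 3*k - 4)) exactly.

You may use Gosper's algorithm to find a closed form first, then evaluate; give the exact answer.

Compute t_(k+1)/t_k: get 2*(3*k**3 + 24*k**2 + 42*k + 17)/(3*k**3 + 15*k**2 + 3*k - 4).
A = 2, B = 1, C = k**3 + 5*k**2 + k - 4/3.
Solve (2)·f(k+1) − (1)·f(k) = k**3 + 5*k**2 + k - 4/3.
Degrees (0,0,3) ⇒ d ≤ 3.
Solve for f: f(k) = (3*k**3 - 3*k**2 - 3*k + 2)/3 (degree 3 ≤ 3).
Get s_k = R·t_k = 2**k*(3*k**3 - 3*k**2 - 3*k + 2) with R(k) = B(k−1)f(k)/C(k) = (3*k**3 - 3*k**2 - 3*k + 2)/(3*k**3 + 15*k**2 + 3*k - 4).
Verify: 2**k*(3*k**3 + 15*k**2 + 3*k - 4) matches t_k.
Sum = s_(5) − s_(1); s_(5) = 9184, s_(1) = -2 ⇒ 9186.

Σ = 9186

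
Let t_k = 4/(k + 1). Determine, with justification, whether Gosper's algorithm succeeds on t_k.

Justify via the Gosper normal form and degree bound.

Ratio r(k) = (k + 1)/(k + 2).
Normal form (A,B,C) = (k + 1, k + 2, 1).
Need (k + 1)·f(k+1) − (k + 1)·f(k) = 1.
From deg A=1, deg B=1, deg C=0: d=0.
Put f(k) = c0: A·f(k+1) − B(k−1)·f(k) − C = -1; need -1 = 0 — inconsistent ⇒ no f, not summable.

No — the linear system for f has no solution.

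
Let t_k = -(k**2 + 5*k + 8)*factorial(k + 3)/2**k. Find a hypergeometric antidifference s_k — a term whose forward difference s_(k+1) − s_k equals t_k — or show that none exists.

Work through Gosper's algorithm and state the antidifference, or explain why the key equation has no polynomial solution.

Ratio r(k) = (k + 4)*(5*k + (k + 1)**2 + 13)/(2*(k**2 + 5*k + 8)).
Take A(k)=k/2 + 2, B(k)=1, C(k)=k**2 + 5*k + 8.
f must satisfy (k/2 + 2)·f(k+1) − (1)·f(k) = k**2 + 5*k + 8.
deg f ≤ 1 (via 1,0,2).
Match coefficients ⇒ f(k) = 2*(k + 2).
R(k) = B(k−1)·f(k)/C(k) = 2*(k + 2)/(k**2 + 5*k + 8); s_k = R·t_k = -2**(1 - k)*(k + 2)*factorial(k + 3).
s_(k+1) − s_k = -(k**2 + 5*k + 8)*factorial(k + 3)/2**k = t_k.

s_k = -2**(1 - k)*(k + 2)*factorial(k + 3)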